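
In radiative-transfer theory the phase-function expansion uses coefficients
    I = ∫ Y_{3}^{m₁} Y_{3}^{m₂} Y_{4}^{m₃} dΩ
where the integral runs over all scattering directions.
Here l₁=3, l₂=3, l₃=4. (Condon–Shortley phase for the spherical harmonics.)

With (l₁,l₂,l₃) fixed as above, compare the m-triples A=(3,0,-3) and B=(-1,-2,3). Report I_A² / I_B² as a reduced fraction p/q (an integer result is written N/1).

Same 3,3,4: normalisation and zero-m 3j drop out of the ratio.
A: Δ: 2! 4! 4! / 11! → 1/34650; sum: t=0:+1/288 = 1/288; 3j²(3 3 4; 3 0 -3) = Δ·Π!·Σ² = 1/22  (sign -1)
B: Δ: 2! 4! 4! / 11! → 1/34650; sum: t=0:+1/288 t=1:−1/144 = -1/288; 3j²(3 3 4; -1 -2 3) = Δ·Π!·Σ² = 1/99  (sign +1)
I_A²/I_B² = (1/22)/(1/99) = 9/2

9/2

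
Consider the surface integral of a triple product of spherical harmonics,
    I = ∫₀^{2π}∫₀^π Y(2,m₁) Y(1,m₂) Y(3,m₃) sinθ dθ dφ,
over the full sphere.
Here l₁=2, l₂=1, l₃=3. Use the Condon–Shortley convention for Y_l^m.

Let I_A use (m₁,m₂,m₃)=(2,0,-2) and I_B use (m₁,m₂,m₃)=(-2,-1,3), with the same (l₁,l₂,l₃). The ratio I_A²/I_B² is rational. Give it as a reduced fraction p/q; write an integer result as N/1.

1/3

l's match ⇒ only the (l;m) 3-j factors differ between A and B.
A: triangle coeff Δ(2,1,3) = 1/105; Σ_t [0,0]: t=0:+1/24 = 1/24; (3j)²=1/21 [(2 1 3; 2 0 -2)], sign=-1
B: triangle coeff Δ(2,1,3) = 1/105; Σ_t [0,0]: t=0:+1/48 = 1/48; (3j)²=1/7 [(2 1 3; -2 -1 3)], sign=+1
I_A²/I_B² = (1/21)/(1/7) = 1/3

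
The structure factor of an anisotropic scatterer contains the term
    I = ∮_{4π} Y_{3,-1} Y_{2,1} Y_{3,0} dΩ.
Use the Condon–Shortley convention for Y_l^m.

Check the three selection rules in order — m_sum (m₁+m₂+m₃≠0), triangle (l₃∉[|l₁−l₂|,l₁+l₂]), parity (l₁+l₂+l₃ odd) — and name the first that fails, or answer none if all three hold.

azimuthal sum: -1 + 1 + 0 = 0  ✓
1 ≤ 3 ≤ 5 (triangle on l)  ✓
L = 3 + 2 + 3 = 8 (even)  ✓

none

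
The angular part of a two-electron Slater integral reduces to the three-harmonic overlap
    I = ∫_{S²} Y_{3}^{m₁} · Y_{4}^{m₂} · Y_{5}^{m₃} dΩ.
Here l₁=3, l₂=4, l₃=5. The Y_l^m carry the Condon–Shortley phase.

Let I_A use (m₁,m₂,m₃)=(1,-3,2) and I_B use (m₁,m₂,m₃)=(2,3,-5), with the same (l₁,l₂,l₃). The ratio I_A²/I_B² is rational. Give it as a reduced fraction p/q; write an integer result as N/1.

Shared (l₁,l₂,l₃)=(3,4,5): N and (l;000)² cancel in I_A²/I_B².
A: Δ = 2!·4!·6!/13! = 1/180180; Racah Σ t=0..1: t=0:+1/960 t=1:−1/4320 = 7/8640; ⇒ 3j(3 4 5; 1 -3 2)² = 343/12870, sgn -1
B: Δ = 2!·4!·6!/13! = 1/180180; Racah Σ t=1..1: t=1:−1/17280 = -1/17280; ⇒ 3j(3 4 5; 2 3 -5)² = 35/858, sgn -1
I_A²/I_B² = (343/12870)/(35/858) = 49/75

49/75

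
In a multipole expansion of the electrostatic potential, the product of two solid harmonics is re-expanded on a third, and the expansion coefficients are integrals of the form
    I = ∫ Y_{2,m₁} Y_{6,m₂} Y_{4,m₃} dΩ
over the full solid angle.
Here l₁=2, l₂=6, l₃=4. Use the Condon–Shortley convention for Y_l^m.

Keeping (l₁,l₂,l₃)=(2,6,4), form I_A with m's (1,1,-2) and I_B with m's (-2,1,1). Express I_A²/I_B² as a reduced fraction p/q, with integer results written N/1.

2/1

Same 2,6,4: normalisation and zero-m 3j drop out of the ratio.
A: Δ: 4! 0! 8! / 13! → 1/6435; sum: t=1:−1/8640 = -1/8640; 3j²(2 6 4; 1 1 -2) = Δ·Π!·Σ² = 14/1287  (sign -1)
B: Δ: 4! 0! 8! / 13! → 1/6435; sum: t=4:+1/17280 = 1/17280; 3j²(2 6 4; -2 1 1) = Δ·Π!·Σ² = 7/1287  (sign -1)
I_A²/I_B² = (14/1287)/(7/1287) = 2/1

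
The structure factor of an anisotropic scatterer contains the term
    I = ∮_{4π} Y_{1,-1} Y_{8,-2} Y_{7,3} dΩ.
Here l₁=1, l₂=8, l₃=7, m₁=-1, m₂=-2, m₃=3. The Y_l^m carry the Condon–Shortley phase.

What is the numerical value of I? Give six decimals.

0.118504

Checks pass: Σm=0; 16 even; l₃=7∈[7,9].
(2·1+1)(2·8+1)(2·7+1) = 765
Δ: 2! 0! 14! / 17! → 1/2040
sum: t=1:−1/25401600 = -1/25401600
3j²(1 8 7; 0 0 0) = Δ·Π!·Σ² = 8/255  (sign +1)
sum: t=2:+1/174182400 = 1/174182400
3j²(1 8 7; -1 -2 3) = Δ·Π!·Σ² = 1/136  (sign +1)
combine: 4πI² = 765·8/255·1/136 = 3/17
take √, sign +1: I = 0.11850352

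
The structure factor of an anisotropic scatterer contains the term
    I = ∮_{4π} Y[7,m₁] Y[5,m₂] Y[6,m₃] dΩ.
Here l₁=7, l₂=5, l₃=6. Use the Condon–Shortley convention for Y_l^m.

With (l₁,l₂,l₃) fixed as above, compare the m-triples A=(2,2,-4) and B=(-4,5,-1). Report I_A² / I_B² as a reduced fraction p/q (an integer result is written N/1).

841/10780

Same 7,5,6: normalisation and zero-m 3j drop out of the ratio.
A: Δ: 6! 8! 4! / 19! → 1/174594420; sum: t=3:−1/1244160 t=4:+1/1451520 t=5:−1/19353600 = -29/174182400; 3j²(7 5 6; 2 2 -4) = Δ·Π!·Σ² = 841/554268  (sign -1)
B: Δ: 6! 8! 4! / 19! → 1/174594420; sum: t=6:+1/12441600 = 1/12441600; 3j²(7 5 6; -4 5 -1) = Δ·Π!·Σ² = 245/12597  (sign -1)
I_A²/I_B² = (841/554268)/(245/12597) = 841/10780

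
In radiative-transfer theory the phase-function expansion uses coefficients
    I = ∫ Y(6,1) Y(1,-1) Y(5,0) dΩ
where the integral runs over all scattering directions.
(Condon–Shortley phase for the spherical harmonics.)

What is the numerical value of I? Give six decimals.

-0.187239

Checks pass: Σm=0; 12 even; l₃=5∈[5,7].
(2·6+1)(2·1+1)(2·5+1) = 429
Δ: 2! 10! 0! / 13! → 1/858
sum: t=1:−1/14400 = -1/14400
3j²(6 1 5; 0 0 0) = Δ·Π!·Σ² = 6/143  (sign +1)
sum: t=0:+1/28800 = 1/28800
3j²(6 1 5; 1 -1 0) = Δ·Π!·Σ² = 7/286  (sign -1)
combine: 4πI² = 429·6/143·7/286 = 63/143
take √, sign -1: I = -0.18723944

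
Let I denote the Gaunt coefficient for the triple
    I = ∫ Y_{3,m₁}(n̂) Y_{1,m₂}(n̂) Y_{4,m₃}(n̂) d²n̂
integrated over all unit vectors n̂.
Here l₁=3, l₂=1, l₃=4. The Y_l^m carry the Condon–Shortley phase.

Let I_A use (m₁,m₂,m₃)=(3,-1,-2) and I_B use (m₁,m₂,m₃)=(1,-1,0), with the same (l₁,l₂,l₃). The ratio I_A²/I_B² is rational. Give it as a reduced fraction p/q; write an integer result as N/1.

Same 3,1,4: normalisation and zero-m 3j drop out of the ratio.
A: Δ: 0! 6! 2! / 9! → 1/252; sum: t=0:+1/1440 = 1/1440; 3j²(3 1 4; 3 -1 -2) = Δ·Π!·Σ² = 1/252  (sign +1)
B: Δ: 0! 6! 2! / 9! → 1/252; sum: t=0:+1/96 = 1/96; 3j²(3 1 4; 1 -1 0) = Δ·Π!·Σ² = 1/42  (sign +1)
I_A²/I_B² = (1/252)/(1/42) = 1/6

1/6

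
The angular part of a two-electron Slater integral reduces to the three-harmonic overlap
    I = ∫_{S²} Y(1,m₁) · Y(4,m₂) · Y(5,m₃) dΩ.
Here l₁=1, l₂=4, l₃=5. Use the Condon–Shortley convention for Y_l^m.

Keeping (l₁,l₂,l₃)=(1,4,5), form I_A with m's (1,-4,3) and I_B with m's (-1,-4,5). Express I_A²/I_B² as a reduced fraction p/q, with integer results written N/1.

1/45

Shared (l₁,l₂,l₃)=(1,4,5): N and (l;000)² cancel in I_A²/I_B².
A: Δ = 0!·2!·8!/11! = 1/495; Racah Σ t=0..0: t=0:+1/80640 = 1/80640; ⇒ 3j(1 4 5; 1 -4 3)² = 1/495, sgn +1
B: Δ = 0!·2!·8!/11! = 1/495; Racah Σ t=0..0: t=0:+1/80640 = 1/80640; ⇒ 3j(1 4 5; -1 -4 5)² = 1/11, sgn +1
I_A²/I_B² = (1/495)/(1/11) = 1/45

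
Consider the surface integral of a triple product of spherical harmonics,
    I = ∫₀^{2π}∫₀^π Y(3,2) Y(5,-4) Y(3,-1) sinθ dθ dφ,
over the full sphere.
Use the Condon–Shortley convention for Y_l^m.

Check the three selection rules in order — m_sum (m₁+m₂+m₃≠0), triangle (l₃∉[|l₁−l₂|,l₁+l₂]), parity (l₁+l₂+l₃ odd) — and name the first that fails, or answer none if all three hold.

azimuthal sum: 2 − 4 − 1 = -3  ✗
2 ≤ 3 ≤ 8 (triangle on l)
L = 3 + 5 + 3 = 11 (odd)

m_sum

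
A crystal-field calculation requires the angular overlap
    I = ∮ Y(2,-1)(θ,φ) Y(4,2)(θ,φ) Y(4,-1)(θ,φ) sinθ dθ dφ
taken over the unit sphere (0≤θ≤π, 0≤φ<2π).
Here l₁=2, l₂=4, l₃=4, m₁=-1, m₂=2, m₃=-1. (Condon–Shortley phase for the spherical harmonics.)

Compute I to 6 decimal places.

m-sum 0 ✓  L=10 even ✓  2≤4≤6 ✓
Π(2lᵢ+1) = 5×9×9 = 405
triangle coeff Δ(2,4,4) = 1/13860
Σ_t [0,2]: t=0:+1/192 t=1:−1/36 t=2:+1/192 = -5/288
(3j)²=20/693 [(2 4 4; 0 0 0)], sign=-1
Σ_t [1,2]: t=1:−1/240 t=2:+1/96 = 1/160
(3j)²=27/1540 [(2 4 4; -1 2 -1)], sign=-1
⇒ 4πI² = 1215/5929
I = (+1)√(1215/5929/(4π)) = 0.12770047

0.127700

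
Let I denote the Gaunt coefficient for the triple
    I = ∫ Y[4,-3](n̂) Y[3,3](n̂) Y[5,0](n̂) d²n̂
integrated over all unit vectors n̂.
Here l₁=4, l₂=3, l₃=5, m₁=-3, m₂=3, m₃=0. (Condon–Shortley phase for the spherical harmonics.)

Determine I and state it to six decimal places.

-0.098140

Rules hold: Σm=0, L=12 even, 1≤5≤7.
N = 9·7·11 = 693
Δ = 2!·6!·4!/13! = 1/180180
Racah Σ t=0..2: t=0:+1/576 t=1:−1/144 t=2:+1/576 = -1/288
⇒ 3j(4 3 5; 0 0 0)² = 20/1001, sgn +1
Racah Σ t=2..2: t=2:+1/5760 = 1/5760
⇒ 3j(4 3 5; -3 3 0)² = 5/572, sgn -1
4πI² = N·(3j₀)²·(3jₘ)² = 225/1859
I = -1·√(0.121033/4π) = -0.09814013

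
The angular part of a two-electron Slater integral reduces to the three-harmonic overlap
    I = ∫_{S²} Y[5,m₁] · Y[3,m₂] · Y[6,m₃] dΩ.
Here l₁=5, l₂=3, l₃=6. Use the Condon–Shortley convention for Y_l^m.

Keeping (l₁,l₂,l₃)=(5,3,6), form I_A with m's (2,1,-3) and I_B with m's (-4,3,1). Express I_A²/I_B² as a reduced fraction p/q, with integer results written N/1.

9/2

l's match ⇒ only the (l;m) 3-j factors differ between A and B.
A: triangle coeff Δ(5,3,6) = 1/675675; Σ_t [0,2]: t=0:+1/34560 t=1:−1/8640 t=2:+1/40320 = -1/16128; (3j)²=18/1001 [(5 3 6; 2 1 -3)], sign=+1
B: triangle coeff Δ(5,3,6) = 1/675675; Σ_t [2,2]: t=2:+1/241920 = 1/241920; (3j)²=4/1001 [(5 3 6; -4 3 1)], sign=-1
I_A²/I_B² = (18/1001)/(4/1001) = 9/2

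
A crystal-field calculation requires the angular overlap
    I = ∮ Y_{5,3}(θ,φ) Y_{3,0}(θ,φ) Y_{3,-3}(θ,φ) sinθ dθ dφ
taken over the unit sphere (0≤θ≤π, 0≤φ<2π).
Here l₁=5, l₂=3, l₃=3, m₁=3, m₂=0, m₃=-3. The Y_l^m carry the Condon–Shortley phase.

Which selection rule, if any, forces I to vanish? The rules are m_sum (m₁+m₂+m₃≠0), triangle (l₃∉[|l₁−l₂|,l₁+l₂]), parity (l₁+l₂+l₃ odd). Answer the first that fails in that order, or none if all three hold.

parity

azimuthal sum: 3 + 0 − 3 = 0  ✓
2 ≤ 3 ≤ 8 (triangle on l)  ✓
L = 5 + 3 + 3 = 11 (odd)  ✗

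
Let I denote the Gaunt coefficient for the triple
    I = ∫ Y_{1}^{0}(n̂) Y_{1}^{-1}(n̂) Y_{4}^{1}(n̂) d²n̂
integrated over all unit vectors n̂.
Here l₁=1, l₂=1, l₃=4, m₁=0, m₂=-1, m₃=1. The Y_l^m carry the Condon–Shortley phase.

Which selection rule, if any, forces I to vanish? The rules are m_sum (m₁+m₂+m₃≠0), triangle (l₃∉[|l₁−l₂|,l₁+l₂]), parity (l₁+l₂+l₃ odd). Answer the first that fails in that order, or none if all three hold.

triangle

azimuthal sum: 0 − 1 + 1 = 0  ✓
0 ≤ 4 ≤ 2 (triangle on l)  ✗
L = 1 + 1 + 4 = 6 (even)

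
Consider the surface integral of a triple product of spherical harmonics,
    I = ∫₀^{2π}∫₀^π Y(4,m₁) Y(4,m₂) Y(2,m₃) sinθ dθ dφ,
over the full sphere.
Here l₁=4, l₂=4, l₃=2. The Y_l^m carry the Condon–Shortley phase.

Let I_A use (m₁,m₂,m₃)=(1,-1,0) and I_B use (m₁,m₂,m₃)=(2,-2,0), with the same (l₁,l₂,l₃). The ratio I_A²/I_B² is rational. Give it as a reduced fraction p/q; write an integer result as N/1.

Shared (l₁,l₂,l₃)=(4,4,2): N and (l;000)² cancel in I_A²/I_B².
A: Δ = 6!·2!·2!/11! = 1/13860; Racah Σ t=1..3: t=1:−1/480 t=2:+1/48 t=3:−1/144 = 17/1440; ⇒ 3j(4 4 2; 1 -1 0)² = 289/13860, sgn +1
B: Δ = 6!·2!·2!/11! = 1/13860; Racah Σ t=0..2: t=0:+1/2880 t=1:−1/120 t=2:+1/192 = -1/360; ⇒ 3j(4 4 2; 2 -2 0)² = 16/3465, sgn -1
I_A²/I_B² = (289/13860)/(16/3465) = 289/64

289/64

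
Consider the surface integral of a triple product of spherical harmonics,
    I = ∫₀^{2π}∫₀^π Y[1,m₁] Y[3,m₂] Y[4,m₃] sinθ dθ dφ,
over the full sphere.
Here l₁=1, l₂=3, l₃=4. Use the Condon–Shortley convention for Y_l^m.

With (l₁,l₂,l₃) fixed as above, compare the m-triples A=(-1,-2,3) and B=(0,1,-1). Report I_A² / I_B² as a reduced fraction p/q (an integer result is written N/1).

Same 1,3,4: normalisation and zero-m 3j drop out of the ratio.
A: Δ: 0! 2! 6! / 9! → 1/252; sum: t=0:+1/240 = 1/240; 3j²(1 3 4; -1 -2 3) = Δ·Π!·Σ² = 1/12  (sign -1)
B: Δ: 0! 2! 6! / 9! → 1/252; sum: t=0:+1/48 = 1/48; 3j²(1 3 4; 0 1 -1) = Δ·Π!·Σ² = 5/84  (sign -1)
I_A²/I_B² = (1/12)/(5/84) = 7/5

7/5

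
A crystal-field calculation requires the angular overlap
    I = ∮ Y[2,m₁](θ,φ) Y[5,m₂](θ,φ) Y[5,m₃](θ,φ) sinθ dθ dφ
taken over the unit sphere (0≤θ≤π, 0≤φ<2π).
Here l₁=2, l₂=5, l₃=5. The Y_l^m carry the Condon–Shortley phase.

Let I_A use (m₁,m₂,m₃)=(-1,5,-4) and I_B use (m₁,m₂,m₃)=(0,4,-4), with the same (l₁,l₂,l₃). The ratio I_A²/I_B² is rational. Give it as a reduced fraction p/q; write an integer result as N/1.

l's match ⇒ only the (l;m) 3-j factors differ between A and B.
A: triangle coeff Δ(2,5,5) = 1/38610; Σ_t [2,2]: t=2:+1/80640 = 1/80640; (3j)²=9/286 [(2 5 5; -1 5 -4)], sign=-1
B: triangle coeff Δ(2,5,5) = 1/38610; Σ_t [1,2]: t=1:−1/40320 t=2:+1/20160 = 1/40320; (3j)²=6/715 [(2 5 5; 0 4 -4)], sign=-1
I_A²/I_B² = (9/286)/(6/715) = 15/4

15/4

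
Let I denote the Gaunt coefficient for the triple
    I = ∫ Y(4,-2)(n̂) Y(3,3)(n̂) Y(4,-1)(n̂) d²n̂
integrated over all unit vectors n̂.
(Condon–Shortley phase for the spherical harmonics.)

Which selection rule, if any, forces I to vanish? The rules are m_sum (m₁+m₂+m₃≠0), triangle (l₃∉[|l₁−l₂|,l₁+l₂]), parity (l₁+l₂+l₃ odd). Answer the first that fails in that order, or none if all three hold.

azimuthal sum: -2 + 3 − 1 = 0  ✓
1 ≤ 4 ≤ 7 (triangle on l)  ✓
L = 4 + 3 + 4 = 11 (odd)  ✗

parity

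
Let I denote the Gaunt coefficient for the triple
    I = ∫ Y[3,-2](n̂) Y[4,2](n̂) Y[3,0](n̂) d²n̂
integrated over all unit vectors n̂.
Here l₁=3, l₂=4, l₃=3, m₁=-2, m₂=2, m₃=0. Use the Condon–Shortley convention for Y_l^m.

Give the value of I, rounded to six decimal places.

-0.044418

Checks pass: Σm=0; 10 even; l₃=3∈[1,7].
(2·3+1)(2·4+1)(2·3+1) = 441
Δ: 4! 2! 4! / 11! → 1/34650
sum: t=1:−1/72 t=2:+1/16 t=3:−1/72 = 5/144
3j²(3 4 3; 0 0 0) = Δ·Π!·Σ² = 2/77  (sign -1)
sum: t=3:−1/72 t=4:+1/96 = -1/288
3j²(3 4 3; -2 2 0) = Δ·Π!·Σ² = 1/462  (sign +1)
combine: 4πI² = 441·2/77·1/462 = 3/121
take √, sign -1: I = -0.04441841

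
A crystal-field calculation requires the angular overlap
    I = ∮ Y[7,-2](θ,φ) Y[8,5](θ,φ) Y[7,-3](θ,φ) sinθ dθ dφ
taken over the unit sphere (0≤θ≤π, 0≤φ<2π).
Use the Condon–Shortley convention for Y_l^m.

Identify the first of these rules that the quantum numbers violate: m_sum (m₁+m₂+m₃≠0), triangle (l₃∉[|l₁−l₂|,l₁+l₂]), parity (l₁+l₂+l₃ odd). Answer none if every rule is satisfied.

none

Σmᵢ = 0  ✓
l₃∈[|l₁−l₂|,l₁+l₂]=[1,15], have l₃=7  ✓
Σlᵢ = 22 ⇒ even  ✓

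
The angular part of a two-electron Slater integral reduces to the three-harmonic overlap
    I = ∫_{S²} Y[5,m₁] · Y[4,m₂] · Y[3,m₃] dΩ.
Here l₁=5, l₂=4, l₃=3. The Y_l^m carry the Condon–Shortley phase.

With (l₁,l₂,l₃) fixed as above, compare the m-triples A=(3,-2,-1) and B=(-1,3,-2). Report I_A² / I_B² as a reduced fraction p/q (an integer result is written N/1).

486/605

Shared (l₁,l₂,l₃)=(5,4,3): N and (l;000)² cancel in I_A²/I_B².
A: Δ = 6!·4!·2!/13! = 1/180180; Racah Σ t=0..2: t=0:+1/5760 t=1:−1/720 t=2:+1/2304 = -1/1280; ⇒ 3j(5 4 3; 3 -2 -1)² = 27/1430, sgn -1
B: Δ = 6!·4!·2!/13! = 1/180180; Racah Σ t=5..6: t=5:−1/1440 t=6:+1/17280 = -11/17280; ⇒ 3j(5 4 3; -1 3 -2)² = 11/468, sgn +1
I_A²/I_B² = (27/1430)/(11/468) = 486/605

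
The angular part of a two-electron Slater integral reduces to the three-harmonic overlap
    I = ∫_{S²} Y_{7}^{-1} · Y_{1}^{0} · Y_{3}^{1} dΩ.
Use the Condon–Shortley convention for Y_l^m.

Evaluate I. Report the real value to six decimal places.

l₃=3 ∉ [6,8] — triangle fails ⇒ I = 0

0.000000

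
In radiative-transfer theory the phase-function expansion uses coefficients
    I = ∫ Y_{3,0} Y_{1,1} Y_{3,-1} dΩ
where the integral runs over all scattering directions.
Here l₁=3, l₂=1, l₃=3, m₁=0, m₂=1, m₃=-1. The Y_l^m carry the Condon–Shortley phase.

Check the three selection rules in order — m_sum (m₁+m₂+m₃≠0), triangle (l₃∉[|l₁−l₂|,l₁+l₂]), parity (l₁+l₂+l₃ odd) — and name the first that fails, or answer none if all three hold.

parity

m₁+m₂+m₃ = 0 + 1 − 1 = 0  ✓
triangle: |3−1|=2 ≤ l₃=3 ≤ 3+1=4  ✓
parity: l₁+l₂+l₃ = 7 is odd  ✗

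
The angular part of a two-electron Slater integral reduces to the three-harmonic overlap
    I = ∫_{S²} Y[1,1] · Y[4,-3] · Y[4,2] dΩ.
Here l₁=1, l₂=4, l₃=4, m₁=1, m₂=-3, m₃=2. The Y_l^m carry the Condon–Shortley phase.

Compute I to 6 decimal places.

L=9 odd ⇒ parity kills the (l;000) factor ⇒ I = 0

0.000000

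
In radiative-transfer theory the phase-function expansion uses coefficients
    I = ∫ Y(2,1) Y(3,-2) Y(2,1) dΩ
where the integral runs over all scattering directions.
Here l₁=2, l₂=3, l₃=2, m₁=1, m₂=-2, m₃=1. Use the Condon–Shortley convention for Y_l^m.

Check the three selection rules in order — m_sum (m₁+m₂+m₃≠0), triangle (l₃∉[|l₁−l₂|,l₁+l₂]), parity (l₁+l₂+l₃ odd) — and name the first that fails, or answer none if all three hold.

m₁+m₂+m₃ = 1 − 2 + 1 = 0  ✓
triangle: |2−3|=1 ≤ l₃=2 ≤ 2+3=5  ✓
parity: l₁+l₂+l₃ = 7 is odd  ✗

parity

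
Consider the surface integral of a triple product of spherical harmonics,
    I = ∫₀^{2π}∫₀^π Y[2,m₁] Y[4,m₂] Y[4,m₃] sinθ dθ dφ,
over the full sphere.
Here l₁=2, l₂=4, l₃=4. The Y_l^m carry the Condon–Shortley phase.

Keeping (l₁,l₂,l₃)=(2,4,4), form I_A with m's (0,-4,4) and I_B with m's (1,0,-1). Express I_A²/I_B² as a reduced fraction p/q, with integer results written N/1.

l's match ⇒ only the (l;m) 3-j factors differ between A and B.
A: triangle coeff Δ(2,4,4) = 1/13860; Σ_t [0,0]: t=0:+1/2880 = 1/2880; (3j)²=28/495 [(2 4 4; 0 -4 4)], sign=+1
B: triangle coeff Δ(2,4,4) = 1/13860; Σ_t [0,1]: t=0:+1/96 t=1:−1/72 = -1/288; (3j)²=1/462 [(2 4 4; 1 0 -1)], sign=+1
I_A²/I_B² = (28/495)/(1/462) = 392/15

392/15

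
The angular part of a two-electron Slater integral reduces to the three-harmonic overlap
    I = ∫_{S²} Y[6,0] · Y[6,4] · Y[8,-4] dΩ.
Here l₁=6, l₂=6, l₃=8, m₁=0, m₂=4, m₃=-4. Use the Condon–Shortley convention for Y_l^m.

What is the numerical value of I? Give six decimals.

-0.114001

Checks pass: Σm=0; 20 even; l₃=8∈[0,12].
(2·6+1)(2·6+1)(2·8+1) = 2873
Δ: 4! 8! 8! / 21! → 1/1309458150
sum: t=0:+1/49766400 t=1:−1/3110400 t=2:+1/1327104 t=3:−1/3110400 t=4:+1/49766400 = 1/6635520
3j²(6 6 8; 0 0 0) = Δ·Π!·Σ² = 350/46189  (sign +1)
sum: t=2:+1/92897280 t=3:−1/21772800 t=4:+1/49766400 = -1/66355200
3j²(6 6 8; 0 4 -4) = Δ·Π!·Σ² = 63/8398  (sign -1)
combine: 4πI² = 2873·350/46189·63/8398 = 11025/67507
take √, sign -1: I = -0.11400134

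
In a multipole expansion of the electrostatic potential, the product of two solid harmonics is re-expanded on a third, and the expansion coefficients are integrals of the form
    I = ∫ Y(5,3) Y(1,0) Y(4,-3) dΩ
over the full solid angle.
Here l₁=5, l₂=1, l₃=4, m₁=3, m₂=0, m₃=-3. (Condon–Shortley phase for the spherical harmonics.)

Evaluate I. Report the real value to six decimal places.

-0.196426

Rules hold: Σm=0, L=10 even, 4≤4≤6.
N = 11·3·9 = 297
Δ = 2!·8!·0!/11! = 1/495
Racah Σ t=1..1: t=1:−1/576 = -1/576
⇒ 3j(5 1 4; 0 0 0)² = 5/99, sgn -1
Racah Σ t=1..1: t=1:−1/5040 = -1/5040
⇒ 3j(5 1 4; 3 0 -3)² = 16/495, sgn +1
4πI² = N·(3j₀)²·(3jₘ)² = 16/33
I = -1·√(0.484848/4π) = -0.19642560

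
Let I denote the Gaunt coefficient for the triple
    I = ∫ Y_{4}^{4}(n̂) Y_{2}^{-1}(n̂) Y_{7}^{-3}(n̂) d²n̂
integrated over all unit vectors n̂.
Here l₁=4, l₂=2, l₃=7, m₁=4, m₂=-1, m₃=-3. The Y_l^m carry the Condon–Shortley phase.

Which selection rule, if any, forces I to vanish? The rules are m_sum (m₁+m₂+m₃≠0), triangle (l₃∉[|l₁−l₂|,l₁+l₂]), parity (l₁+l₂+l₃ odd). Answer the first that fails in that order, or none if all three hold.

azimuthal sum: 4 − 1 − 3 = 0  ✓
2 ≤ 7 ≤ 6 (triangle on l)  ✗
L = 4 + 2 + 7 = 13 (odd)

triangle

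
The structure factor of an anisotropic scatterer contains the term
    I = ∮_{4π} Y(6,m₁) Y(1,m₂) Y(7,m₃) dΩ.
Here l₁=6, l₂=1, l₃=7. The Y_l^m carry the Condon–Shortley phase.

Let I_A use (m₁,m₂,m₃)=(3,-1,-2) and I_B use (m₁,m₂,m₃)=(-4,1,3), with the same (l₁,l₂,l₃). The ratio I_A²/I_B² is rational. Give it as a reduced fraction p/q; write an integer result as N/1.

Same 6,1,7: normalisation and zero-m 3j drop out of the ratio.
A: Δ: 0! 12! 2! / 15! → 1/1365; sum: t=0:+1/4354560 = 1/4354560; 3j²(6 1 7; 3 -1 -2) = Δ·Π!·Σ² = 2/273  (sign -1)
B: Δ: 0! 12! 2! / 15! → 1/1365; sum: t=0:+1/14515200 = 1/14515200; 3j²(6 1 7; -4 1 3) = Δ·Π!·Σ² = 2/455  (sign +1)
I_A²/I_B² = (2/273)/(2/455) = 5/3

5/3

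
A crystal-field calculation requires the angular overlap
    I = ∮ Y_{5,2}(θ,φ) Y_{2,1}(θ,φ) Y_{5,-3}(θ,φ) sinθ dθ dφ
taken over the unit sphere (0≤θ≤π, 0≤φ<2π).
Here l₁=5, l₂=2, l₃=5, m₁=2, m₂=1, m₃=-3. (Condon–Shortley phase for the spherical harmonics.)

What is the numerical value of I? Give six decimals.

-0.161739

m-sum 0 ✓  L=12 even ✓  3≤5≤7 ✓
Π(2lᵢ+1) = 11×5×11 = 605
triangle coeff Δ(5,2,5) = 1/38610
Σ_t [0,2]: t=0:+1/2880 t=1:−1/576 t=2:+1/2880 = -1/960
(3j)²=10/429 [(5 2 5; 0 0 0)], sign=+1
Σ_t [1,2]: t=1:−1/2880 t=2:+1/10080 = -1/4032
(3j)²=10/429 [(5 2 5; 2 1 -3)], sign=-1
⇒ 4πI² = 500/1521
I = (-1)√(500/1521/(4π)) = -0.16173926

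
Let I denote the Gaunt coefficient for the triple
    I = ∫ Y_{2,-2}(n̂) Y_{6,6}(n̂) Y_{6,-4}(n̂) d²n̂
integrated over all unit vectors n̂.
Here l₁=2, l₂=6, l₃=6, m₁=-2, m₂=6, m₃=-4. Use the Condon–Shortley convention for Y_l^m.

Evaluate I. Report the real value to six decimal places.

-0.076075

Rules hold: Σm=0, L=14 even, 4≤6≤8.
N = 5·13·13 = 845
Δ = 2!·2!·10!/15! = 1/90090
Racah Σ t=0..2: t=0:+1/69120 t=1:−1/14400 t=2:+1/69120 = -7/172800
⇒ 3j(2 6 6; 0 0 0)² = 14/715, sgn -1
Racah Σ t=2..2: t=2:+1/14515200 = 1/14515200
⇒ 3j(2 6 6; -2 6 -4)² = 2/455, sgn +1
4πI² = N·(3j₀)²·(3jₘ)² = 4/55
I = -1·√(0.0727273/4π) = -0.07607531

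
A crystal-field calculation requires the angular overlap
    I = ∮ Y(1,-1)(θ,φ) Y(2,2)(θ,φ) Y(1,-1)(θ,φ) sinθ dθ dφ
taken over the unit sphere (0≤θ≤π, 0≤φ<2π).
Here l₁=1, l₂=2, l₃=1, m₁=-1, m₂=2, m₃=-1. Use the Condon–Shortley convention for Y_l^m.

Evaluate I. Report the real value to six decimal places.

0.309019

Checks pass: Σm=0; 4 even; l₃=1∈[1,3].
(2·1+1)(2·2+1)(2·1+1) = 45
Δ: 2! 0! 2! / 5! → 1/30
sum: t=1:−1/1 = -1/1
3j²(1 2 1; 0 0 0) = Δ·Π!·Σ² = 2/15  (sign +1)
sum: t=2:+1/4 = 1/4
3j²(1 2 1; -1 2 -1) = Δ·Π!·Σ² = 1/5  (sign +1)
combine: 4πI² = 45·2/15·1/5 = 6/5
take √, sign +1: I = 0.30901936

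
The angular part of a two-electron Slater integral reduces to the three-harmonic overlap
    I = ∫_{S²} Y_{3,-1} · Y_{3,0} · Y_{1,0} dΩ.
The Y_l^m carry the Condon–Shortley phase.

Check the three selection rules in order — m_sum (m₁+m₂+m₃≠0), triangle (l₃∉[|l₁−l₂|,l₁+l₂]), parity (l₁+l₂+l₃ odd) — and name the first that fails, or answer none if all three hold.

m₁+m₂+m₃ = -1 + 0 + 0 = -1  ✗
triangle: |3−3|=0 ≤ l₃=1 ≤ 3+3=6
parity: l₁+l₂+l₃ = 7 is odd

m_sum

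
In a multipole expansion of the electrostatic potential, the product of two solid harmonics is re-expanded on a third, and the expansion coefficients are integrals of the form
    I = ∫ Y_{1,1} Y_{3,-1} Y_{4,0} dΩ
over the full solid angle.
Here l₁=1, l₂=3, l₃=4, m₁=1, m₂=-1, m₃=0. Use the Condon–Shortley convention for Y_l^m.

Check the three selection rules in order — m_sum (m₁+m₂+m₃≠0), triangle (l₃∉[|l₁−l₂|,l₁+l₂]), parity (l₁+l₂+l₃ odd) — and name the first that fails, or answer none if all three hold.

none

azimuthal sum: 1 − 1 + 0 = 0  ✓
2 ≤ 4 ≤ 4 (triangle on l)  ✓
L = 1 + 3 + 4 = 8 (even)  ✓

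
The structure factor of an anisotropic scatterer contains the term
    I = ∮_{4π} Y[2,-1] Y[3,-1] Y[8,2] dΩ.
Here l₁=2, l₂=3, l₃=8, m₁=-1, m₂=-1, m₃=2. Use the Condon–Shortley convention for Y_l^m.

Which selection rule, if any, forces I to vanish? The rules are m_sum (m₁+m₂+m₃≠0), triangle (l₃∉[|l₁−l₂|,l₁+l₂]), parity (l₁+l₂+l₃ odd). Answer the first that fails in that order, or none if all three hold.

triangle

azimuthal sum: -1 − 1 + 2 = 0  ✓
1 ≤ 8 ≤ 5 (triangle on l)  ✗
L = 2 + 3 + 8 = 13 (odd)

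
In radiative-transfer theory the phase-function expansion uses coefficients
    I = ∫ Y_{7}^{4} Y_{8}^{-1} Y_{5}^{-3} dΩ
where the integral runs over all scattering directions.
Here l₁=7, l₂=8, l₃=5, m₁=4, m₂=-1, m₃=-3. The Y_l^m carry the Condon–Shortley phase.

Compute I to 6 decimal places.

Checks pass: Σm=0; 20 even; l₃=5∈[1,15].
(2·7+1)(2·8+1)(2·5+1) = 2805
Δ: 10! 4! 6! / 21! → 1/814773960
sum: t=3:−1/87091200 t=4:+1/4976640 t=5:−1/2073600 t=6:+1/4976640 t=7:−1/87091200 = -1/9676800
3j²(7 8 5; 0 0 0) = Δ·Π!·Σ² = 360/46189  (sign +1)
sum: t=1:−1/1045094400 t=2:+1/58060800 t=3:−1/34836480 = -13/1045094400
3j²(7 8 5; 4 -1 -3) = Δ·Π!·Σ² = 13/1938  (sign -1)
combine: 4πI² = 2805·360/46189·13/1938 = 900/6137
take √, sign -1: I = -0.10802848

-0.108028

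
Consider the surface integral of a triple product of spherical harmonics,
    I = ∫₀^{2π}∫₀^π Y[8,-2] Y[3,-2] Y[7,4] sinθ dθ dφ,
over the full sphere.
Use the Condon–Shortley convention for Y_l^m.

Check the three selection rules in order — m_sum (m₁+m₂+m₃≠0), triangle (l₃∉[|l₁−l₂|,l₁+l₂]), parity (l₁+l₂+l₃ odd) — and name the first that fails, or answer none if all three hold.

Σmᵢ = 0  ✓
l₃∈[|l₁−l₂|,l₁+l₂]=[5,11], have l₃=7  ✓
Σlᵢ = 18 ⇒ even  ✓

none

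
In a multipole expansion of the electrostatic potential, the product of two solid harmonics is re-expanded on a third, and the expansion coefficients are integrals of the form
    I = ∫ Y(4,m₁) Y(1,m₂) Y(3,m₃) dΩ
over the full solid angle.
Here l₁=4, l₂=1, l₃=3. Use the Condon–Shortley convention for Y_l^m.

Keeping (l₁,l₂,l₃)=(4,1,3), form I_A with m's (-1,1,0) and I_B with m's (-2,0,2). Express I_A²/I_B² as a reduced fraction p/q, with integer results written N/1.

5/6

Shared (l₁,l₂,l₃)=(4,1,3): N and (l;000)² cancel in I_A²/I_B².
A: Δ = 2!·6!·0!/9! = 1/252; Racah Σ t=2..2: t=2:+1/72 = 1/72; ⇒ 3j(4 1 3; -1 1 0)² = 5/126, sgn -1
B: Δ = 2!·6!·0!/9! = 1/252; Racah Σ t=1..1: t=1:−1/120 = -1/120; ⇒ 3j(4 1 3; -2 0 2)² = 1/21, sgn +1
I_A²/I_B² = (5/126)/(1/21) = 5/6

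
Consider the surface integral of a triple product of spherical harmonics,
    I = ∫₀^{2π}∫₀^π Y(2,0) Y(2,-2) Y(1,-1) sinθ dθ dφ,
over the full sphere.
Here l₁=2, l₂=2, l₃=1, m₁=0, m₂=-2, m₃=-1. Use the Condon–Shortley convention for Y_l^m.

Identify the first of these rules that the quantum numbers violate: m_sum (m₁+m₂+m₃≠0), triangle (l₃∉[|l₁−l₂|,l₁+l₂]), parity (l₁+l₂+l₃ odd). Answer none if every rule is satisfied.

m₁+m₂+m₃ = 0 − 2 − 1 = -3  ✗
triangle: |2−2|=0 ≤ l₃=1 ≤ 2+2=4
parity: l₁+l₂+l₃ = 5 is odd

m_sum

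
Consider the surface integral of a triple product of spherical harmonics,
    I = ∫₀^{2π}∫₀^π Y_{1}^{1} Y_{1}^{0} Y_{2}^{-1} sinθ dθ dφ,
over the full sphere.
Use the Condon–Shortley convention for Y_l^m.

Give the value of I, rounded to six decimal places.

-0.218510

Rules hold: Σm=0, L=4 even, 0≤2≤2.
N = 3·3·5 = 45
Δ = 0!·2!·2!/5! = 1/30
Racah Σ t=0..0: t=0:+1/1 = 1/1
⇒ 3j(1 1 2; 0 0 0)² = 2/15, sgn +1
Racah Σ t=0..0: t=0:+1/2 = 1/2
⇒ 3j(1 1 2; 1 0 -1)² = 1/10, sgn -1
4πI² = N·(3j₀)²·(3jₘ)² = 3/5
I = -1·√(0.6/4π) = -0.21850969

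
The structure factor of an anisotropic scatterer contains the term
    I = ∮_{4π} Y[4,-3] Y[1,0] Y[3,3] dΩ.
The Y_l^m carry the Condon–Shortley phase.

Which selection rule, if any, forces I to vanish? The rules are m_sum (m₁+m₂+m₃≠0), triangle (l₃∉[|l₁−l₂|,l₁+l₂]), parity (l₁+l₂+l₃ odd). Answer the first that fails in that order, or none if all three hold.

none

Σmᵢ = 0  ✓
l₃∈[|l₁−l₂|,l₁+l₂]=[3,5], have l₃=3  ✓
Σlᵢ = 8 ⇒ even  ✓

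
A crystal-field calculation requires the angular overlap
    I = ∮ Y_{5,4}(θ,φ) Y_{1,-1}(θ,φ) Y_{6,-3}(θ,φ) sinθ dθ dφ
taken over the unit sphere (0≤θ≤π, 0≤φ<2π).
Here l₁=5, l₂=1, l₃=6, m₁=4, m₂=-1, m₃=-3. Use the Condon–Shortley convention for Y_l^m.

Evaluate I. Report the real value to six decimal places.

Rules hold: Σm=0, L=12 even, 4≤6≤6.
N = 11·3·13 = 429
Δ = 0!·10!·2!/13! = 1/858
Racah Σ t=0..0: t=0:+1/14400 = 1/14400
⇒ 3j(5 1 6; 0 0 0)² = 6/143, sgn +1
Racah Σ t=0..0: t=0:+1/725760 = 1/725760
⇒ 3j(5 1 6; 4 -1 -3)² = 1/286, sgn -1
4πI² = N·(3j₀)²·(3jₘ)² = 9/143
I = -1·√(0.0629371/4π) = -0.07076985

-0.070770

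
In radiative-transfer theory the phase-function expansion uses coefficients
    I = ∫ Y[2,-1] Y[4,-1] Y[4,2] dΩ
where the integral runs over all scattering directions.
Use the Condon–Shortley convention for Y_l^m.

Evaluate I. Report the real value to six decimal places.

0.127700

m-sum 0 ✓  L=10 even ✓  2≤4≤6 ✓
Π(2lᵢ+1) = 5×9×9 = 405
triangle coeff Δ(2,4,4) = 1/13860
Σ_t [0,2]: t=0:+1/192 t=1:−1/36 t=2:+1/192 = -5/288
(3j)²=20/693 [(2 4 4; 0 0 0)], sign=-1
Σ_t [1,2]: t=1:−1/96 t=2:+1/240 = -1/160
(3j)²=27/1540 [(2 4 4; -1 -1 2)], sign=-1
⇒ 4πI² = 1215/5929
I = (+1)√(1215/5929/(4π)) = 0.12770047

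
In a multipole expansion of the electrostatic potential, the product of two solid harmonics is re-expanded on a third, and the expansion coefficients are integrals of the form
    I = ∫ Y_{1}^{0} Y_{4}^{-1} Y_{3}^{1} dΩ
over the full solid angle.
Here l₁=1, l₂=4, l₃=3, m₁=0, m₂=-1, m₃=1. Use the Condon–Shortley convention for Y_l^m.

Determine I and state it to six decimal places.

-0.238414

Checks pass: Σm=0; 8 even; l₃=3∈[3,5].
(2·1+1)(2·4+1)(2·3+1) = 189
Δ: 2! 0! 6! / 9! → 1/252
sum: t=1:−1/36 = -1/36
3j²(1 4 3; 0 0 0) = Δ·Π!·Σ² = 4/63  (sign +1)
sum: t=1:−1/48 = -1/48
3j²(1 4 3; 0 -1 1) = Δ·Π!·Σ² = 5/84  (sign -1)
combine: 4πI² = 189·4/63·5/84 = 5/7
take √, sign -1: I = -0.23841361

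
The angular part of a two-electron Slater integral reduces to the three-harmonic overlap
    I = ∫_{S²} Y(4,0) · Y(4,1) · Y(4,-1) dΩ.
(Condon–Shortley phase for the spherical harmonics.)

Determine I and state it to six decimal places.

-0.068481

m-sum 0 ✓  L=12 even ✓  0≤4≤8 ✓
Π(2lᵢ+1) = 9×9×9 = 729
triangle coeff Δ(4,4,4) = 1/450450
Σ_t [0,4]: t=0:+1/13824 t=1:−1/216 t=2:+1/64 t=3:−1/216 t=4:+1/13824 = 5/768
(3j)²=18/1001 [(4 4 4; 0 0 0)], sign=+1
Σ_t [1,4]: t=1:−1/864 t=2:+1/96 t=3:−1/144 t=4:+1/3456 = 1/384
(3j)²=9/2002 [(4 4 4; 0 1 -1)], sign=-1
⇒ 4πI² = 59049/1002001
I = (-1)√(59049/1002001/(4π)) = -0.06848055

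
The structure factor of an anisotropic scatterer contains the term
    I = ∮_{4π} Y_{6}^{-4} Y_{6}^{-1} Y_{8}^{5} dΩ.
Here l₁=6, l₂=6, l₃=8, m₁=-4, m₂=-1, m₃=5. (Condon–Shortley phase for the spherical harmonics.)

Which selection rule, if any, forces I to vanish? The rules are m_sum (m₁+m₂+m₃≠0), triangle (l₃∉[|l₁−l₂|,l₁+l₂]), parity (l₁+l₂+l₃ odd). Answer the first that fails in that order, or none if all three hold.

none

m₁+m₂+m₃ = -4 − 1 + 5 = 0  ✓
triangle: |6−6|=0 ≤ l₃=8 ≤ 6+6=12  ✓
parity: l₁+l₂+l₃ = 20 is even  ✓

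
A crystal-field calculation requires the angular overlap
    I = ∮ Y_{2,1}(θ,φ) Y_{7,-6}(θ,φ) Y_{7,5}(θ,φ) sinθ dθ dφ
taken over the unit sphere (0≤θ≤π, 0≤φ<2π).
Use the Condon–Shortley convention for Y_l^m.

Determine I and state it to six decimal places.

Rules hold: Σm=0, L=16 even, 5≤7≤9.
N = 5·15·15 = 1125
Δ = 2!·2!·12!/17! = 1/185640
Racah Σ t=0..2: t=0:+1/2419200 t=1:−1/518400 t=2:+1/2419200 = -1/907200
⇒ 3j(2 7 7; 0 0 0)² = 56/3315, sgn +1
Racah Σ t=0..1: t=0:+1/79833600 t=1:−1/958003200 = 1/87091200
⇒ 3j(2 7 7; 1 -6 5)² = 121/4760, sgn +1
4πI² = N·(3j₀)²·(3jₘ)² = 1815/3757
I = +1·√(0.483098/4π) = 0.19607074

0.196071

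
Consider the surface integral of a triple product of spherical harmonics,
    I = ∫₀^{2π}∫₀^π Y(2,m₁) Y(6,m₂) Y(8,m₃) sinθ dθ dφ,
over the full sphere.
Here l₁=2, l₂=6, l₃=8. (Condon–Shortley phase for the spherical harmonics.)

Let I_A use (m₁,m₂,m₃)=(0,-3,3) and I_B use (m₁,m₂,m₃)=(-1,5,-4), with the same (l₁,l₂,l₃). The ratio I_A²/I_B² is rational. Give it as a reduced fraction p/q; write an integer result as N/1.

l's match ⇒ only the (l;m) 3-j factors differ between A and B.
A: triangle coeff Δ(2,6,8) = 1/30940; Σ_t [0,0]: t=0:+1/8709120 = 1/8709120; (3j)²=55/3094 [(2 6 8; 0 -3 3)], sign=-1
B: triangle coeff Δ(2,6,8) = 1/30940; Σ_t [0,0]: t=0:+1/239500800 = 1/239500800; (3j)²=12/7735 [(2 6 8; -1 5 -4)], sign=+1
I_A²/I_B² = (55/3094)/(12/7735) = 275/24

275/24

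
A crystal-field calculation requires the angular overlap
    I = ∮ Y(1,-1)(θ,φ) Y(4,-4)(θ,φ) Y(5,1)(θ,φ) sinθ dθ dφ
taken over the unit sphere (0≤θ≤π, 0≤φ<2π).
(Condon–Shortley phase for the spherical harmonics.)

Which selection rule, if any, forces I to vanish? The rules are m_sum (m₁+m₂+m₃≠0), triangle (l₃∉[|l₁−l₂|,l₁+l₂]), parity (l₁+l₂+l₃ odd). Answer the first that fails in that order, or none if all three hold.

m₁+m₂+m₃ = -1 − 4 + 1 = -4  ✗
triangle: |1−4|=3 ≤ l₃=5 ≤ 1+4=5
parity: l₁+l₂+l₃ = 10 is even

m_sum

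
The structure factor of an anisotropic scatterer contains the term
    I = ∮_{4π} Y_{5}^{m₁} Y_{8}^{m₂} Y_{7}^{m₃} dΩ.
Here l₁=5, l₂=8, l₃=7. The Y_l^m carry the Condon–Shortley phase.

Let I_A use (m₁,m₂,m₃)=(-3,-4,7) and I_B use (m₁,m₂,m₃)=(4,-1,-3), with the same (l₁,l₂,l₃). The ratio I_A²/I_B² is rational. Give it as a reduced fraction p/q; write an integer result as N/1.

121/234

l's match ⇒ only the (l;m) 3-j factors differ between A and B.
A: triangle coeff Δ(5,8,7) = 1/814773960; Σ_t [4,4]: t=4:+1/4180377600 = 1/4180377600; (3j)²=11/1938 [(5 8 7; -3 -4 7)], sign=+1
B: triangle coeff Δ(5,8,7) = 1/814773960; Σ_t [0,1]: t=0:+1/130636800 t=1:−1/49766400 = -13/1045094400; (3j)²=39/3553 [(5 8 7; 4 -1 -3)], sign=-1
I_A²/I_B² = (11/1938)/(39/3553) = 121/234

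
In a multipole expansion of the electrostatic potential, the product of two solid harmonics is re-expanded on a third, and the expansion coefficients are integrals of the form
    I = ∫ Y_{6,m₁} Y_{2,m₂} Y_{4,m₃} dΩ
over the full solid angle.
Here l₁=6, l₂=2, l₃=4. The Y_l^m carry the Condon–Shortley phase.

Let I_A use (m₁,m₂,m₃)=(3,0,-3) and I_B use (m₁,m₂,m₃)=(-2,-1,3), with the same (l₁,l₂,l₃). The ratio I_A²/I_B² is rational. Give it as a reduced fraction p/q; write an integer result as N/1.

Same 6,2,4: normalisation and zero-m 3j drop out of the ratio.
A: Δ: 4! 8! 0! / 13! → 1/6435; sum: t=2:+1/20160 = 1/20160; 3j²(6 2 4; 3 0 -3) = Δ·Π!·Σ² = 12/715  (sign -1)
B: Δ: 4! 8! 0! / 13! → 1/6435; sum: t=1:−1/30240 = -1/30240; 3j²(6 2 4; -2 -1 3) = Δ·Π!·Σ² = 32/6435  (sign +1)
I_A²/I_B² = (12/715)/(32/6435) = 27/8

27/8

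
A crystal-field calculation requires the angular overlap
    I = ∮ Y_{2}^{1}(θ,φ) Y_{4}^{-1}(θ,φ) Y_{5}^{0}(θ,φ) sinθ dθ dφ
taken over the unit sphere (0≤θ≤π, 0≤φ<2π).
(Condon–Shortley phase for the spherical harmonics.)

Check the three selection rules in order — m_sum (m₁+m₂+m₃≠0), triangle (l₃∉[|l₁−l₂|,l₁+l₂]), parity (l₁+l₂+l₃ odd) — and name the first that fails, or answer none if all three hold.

parity

m₁+m₂+m₃ = 1 − 1 + 0 = 0  ✓
triangle: |2−4|=2 ≤ l₃=5 ≤ 2+4=6  ✓
parity: l₁+l₂+l₃ = 11 is odd  ✗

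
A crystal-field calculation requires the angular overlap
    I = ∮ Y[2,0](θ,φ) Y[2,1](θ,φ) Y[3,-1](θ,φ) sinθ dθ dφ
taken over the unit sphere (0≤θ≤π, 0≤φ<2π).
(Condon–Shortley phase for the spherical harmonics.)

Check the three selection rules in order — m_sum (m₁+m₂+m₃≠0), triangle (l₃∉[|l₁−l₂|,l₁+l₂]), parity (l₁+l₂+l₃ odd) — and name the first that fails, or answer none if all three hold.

parity

azimuthal sum: 0 + 1 − 1 = 0  ✓
0 ≤ 3 ≤ 4 (triangle on l)  ✓
L = 2 + 2 + 3 = 7 (odd)  ✗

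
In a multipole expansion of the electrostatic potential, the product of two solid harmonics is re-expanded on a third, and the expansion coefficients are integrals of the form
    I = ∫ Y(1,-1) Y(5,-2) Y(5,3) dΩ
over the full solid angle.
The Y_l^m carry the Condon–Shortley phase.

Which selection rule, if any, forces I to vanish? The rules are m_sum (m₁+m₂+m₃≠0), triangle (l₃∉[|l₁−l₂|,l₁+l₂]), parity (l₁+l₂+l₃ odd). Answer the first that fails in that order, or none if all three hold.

parity

m₁+m₂+m₃ = -1 − 2 + 3 = 0  ✓
triangle: |1−5|=4 ≤ l₃=5 ≤ 1+5=6  ✓
parity: l₁+l₂+l₃ = 11 is odd  ✗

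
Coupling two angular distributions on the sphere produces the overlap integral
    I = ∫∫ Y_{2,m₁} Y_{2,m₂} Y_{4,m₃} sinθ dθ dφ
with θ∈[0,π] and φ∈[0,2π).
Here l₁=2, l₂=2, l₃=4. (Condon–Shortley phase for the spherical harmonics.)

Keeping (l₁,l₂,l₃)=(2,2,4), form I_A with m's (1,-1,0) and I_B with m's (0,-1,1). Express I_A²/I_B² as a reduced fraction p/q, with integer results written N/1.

l's match ⇒ only the (l;m) 3-j factors differ between A and B.
A: triangle coeff Δ(2,2,4) = 1/630; Σ_t [0,0]: t=0:+1/36 = 1/36; (3j)²=8/315 [(2 2 4; 1 -1 0)], sign=+1
B: triangle coeff Δ(2,2,4) = 1/630; Σ_t [0,0]: t=0:+1/24 = 1/24; (3j)²=1/21 [(2 2 4; 0 -1 1)], sign=-1
I_A²/I_B² = (8/315)/(1/21) = 8/15

8/15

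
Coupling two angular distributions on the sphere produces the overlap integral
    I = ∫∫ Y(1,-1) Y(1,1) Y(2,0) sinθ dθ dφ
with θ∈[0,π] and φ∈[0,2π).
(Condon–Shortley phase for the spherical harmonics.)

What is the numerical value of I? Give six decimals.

Rules hold: Σm=0, L=4 even, 0≤2≤2.
N = 3·3·5 = 45
Δ = 0!·2!·2!/5! = 1/30
Racah Σ t=0..0: t=0:+1/1 = 1/1
⇒ 3j(1 1 2; 0 0 0)² = 2/15, sgn +1
Racah Σ t=0..0: t=0:+1/4 = 1/4
⇒ 3j(1 1 2; -1 1 0)² = 1/30, sgn +1
4πI² = N·(3j₀)²·(3jₘ)² = 1/5
I = +1·√(0.2/4π) = 0.12615663

0.126157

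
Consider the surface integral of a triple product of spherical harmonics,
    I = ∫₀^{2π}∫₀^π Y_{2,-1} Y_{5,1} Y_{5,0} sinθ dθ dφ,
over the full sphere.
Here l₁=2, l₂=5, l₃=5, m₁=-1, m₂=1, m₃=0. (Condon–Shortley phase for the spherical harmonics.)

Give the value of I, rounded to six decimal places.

-0.036166

m-sum 0 ✓  L=12 even ✓  3≤5≤7 ✓
Π(2lᵢ+1) = 5×11×11 = 605
triangle coeff Δ(2,5,5) = 1/38610
Σ_t [0,2]: t=0:+1/2880 t=1:−1/576 t=2:+1/2880 = -1/960
(3j)²=10/429 [(2 5 5; 0 0 0)], sign=+1
Σ_t [1,2]: t=1:−1/1440 t=2:+1/1152 = 1/5760
(3j)²=1/858 [(2 5 5; -1 1 0)], sign=-1
⇒ 4πI² = 25/1521
I = (-1)√(25/1521/(4π)) = -0.03616600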